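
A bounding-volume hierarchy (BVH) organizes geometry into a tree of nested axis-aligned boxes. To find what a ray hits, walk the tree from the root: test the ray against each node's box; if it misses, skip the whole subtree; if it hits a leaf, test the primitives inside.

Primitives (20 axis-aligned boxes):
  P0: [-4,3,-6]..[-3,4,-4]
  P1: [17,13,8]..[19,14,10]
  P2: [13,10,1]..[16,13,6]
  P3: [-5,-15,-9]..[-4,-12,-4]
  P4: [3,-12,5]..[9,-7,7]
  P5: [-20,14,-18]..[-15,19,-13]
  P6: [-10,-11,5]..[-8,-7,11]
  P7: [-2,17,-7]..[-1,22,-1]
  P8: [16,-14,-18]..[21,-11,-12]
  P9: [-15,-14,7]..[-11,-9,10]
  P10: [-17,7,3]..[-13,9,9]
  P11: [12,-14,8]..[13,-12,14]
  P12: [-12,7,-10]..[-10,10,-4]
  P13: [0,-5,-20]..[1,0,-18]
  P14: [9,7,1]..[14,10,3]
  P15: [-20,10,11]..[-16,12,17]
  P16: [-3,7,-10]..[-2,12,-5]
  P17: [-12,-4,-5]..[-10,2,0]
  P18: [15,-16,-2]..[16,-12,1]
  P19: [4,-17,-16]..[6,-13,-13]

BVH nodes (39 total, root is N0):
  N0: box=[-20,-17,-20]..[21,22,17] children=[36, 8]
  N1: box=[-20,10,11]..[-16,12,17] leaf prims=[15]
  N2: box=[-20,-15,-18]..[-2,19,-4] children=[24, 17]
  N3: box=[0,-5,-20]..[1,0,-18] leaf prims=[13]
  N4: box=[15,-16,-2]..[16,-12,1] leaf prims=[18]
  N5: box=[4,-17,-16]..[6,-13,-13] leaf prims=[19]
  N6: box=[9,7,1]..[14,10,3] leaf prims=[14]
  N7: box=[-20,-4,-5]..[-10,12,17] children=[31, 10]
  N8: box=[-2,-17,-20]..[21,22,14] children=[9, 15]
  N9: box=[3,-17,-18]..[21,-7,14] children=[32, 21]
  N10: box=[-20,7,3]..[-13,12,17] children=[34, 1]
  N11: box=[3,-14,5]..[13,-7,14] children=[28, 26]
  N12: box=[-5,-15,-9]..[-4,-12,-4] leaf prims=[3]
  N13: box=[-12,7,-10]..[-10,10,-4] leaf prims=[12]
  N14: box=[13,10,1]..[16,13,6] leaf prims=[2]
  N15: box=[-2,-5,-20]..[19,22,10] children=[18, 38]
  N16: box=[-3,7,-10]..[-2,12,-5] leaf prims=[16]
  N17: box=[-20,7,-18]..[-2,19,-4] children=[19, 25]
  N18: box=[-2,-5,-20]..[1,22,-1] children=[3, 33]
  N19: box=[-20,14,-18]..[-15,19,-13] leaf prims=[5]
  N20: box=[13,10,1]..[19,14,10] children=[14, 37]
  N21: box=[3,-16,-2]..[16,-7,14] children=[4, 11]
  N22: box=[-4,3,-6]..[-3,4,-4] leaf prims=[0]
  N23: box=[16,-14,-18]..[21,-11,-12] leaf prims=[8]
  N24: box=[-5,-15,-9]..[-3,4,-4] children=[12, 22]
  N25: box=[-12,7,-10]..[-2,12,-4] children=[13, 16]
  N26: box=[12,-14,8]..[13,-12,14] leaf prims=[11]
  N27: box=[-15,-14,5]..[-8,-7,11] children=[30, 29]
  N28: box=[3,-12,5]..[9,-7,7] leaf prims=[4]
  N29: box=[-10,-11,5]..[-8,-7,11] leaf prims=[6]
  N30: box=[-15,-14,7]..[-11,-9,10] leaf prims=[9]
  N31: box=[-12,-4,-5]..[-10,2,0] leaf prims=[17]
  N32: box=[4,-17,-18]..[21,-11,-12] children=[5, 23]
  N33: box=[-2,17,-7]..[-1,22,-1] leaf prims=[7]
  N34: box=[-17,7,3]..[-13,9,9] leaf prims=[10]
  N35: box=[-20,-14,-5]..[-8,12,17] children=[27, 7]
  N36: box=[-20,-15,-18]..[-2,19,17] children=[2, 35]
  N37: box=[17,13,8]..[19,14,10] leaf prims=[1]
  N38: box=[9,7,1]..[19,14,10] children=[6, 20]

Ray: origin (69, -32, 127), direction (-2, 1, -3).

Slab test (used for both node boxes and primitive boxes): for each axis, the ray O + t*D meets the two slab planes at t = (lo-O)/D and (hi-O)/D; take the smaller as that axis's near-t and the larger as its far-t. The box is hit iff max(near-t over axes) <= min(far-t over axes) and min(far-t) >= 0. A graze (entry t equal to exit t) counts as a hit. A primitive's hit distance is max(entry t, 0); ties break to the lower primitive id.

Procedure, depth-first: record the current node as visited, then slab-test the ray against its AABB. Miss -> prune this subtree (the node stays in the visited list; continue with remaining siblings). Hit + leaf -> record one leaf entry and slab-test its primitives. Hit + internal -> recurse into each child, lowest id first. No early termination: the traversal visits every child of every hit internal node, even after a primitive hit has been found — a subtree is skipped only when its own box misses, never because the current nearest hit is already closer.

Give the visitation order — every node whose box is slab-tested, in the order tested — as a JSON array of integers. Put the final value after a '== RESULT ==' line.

Trace the traversal:
N0 x:[24,89/2] y:[15,54] z:[110/3,49] -> hit [110/3,89/2], descend [8, 36]
  N8 x:[24,71/2] y:[15,54] z:[113/3,49] -> miss, prune
  N36 x:[71/2,89/2] y:[17,51] z:[110/3,145/3] -> hit [110/3,89/2], descend [2, 35]
    N2 x:[71/2,89/2] y:[17,51] z:[131/3,145/3] -> hit [131/3,89/2], descend [17, 24]
      N17 x:[71/2,89/2] y:[39,51] z:[131/3,145/3] -> hit [131/3,89/2], descend [19, 25]
        N19 x:[42,89/2] y:[46,51] z:[140/3,145/3] -> miss, prune
        N25 x:[71/2,81/2] y:[39,44] z:[131/3,137/3] -> miss, prune
      N24 x:[36,37] y:[17,36] z:[131/3,136/3] -> miss, prune
    N35 x:[77/2,89/2] y:[18,44] z:[110/3,44] -> hit [77/2,44], descend [7, 27]
      N7 x:[79/2,89/2] y:[28,44] z:[110/3,44] -> hit [79/2,44], descend [10, 31]
        N10 x:[41,89/2] y:[39,44] z:[110/3,124/3] -> hit [41,124/3], descend [1, 34]
          N1 x:[85/2,89/2] y:[42,44] z:[110/3,116/3] -> miss, prune
          N34 x:[41,43] y:[39,41] z:[118/3,124/3] -> hit [41,41] leaf, test {P10@t=41}
        N31 x:[79/2,81/2] y:[28,34] z:[127/3,44] -> miss, prune
      N27 x:[77/2,42] y:[18,25] z:[116/3,122/3] -> miss, prune

15 AABB tests over nodes [0, 8, 36, 2, 17, 19, 25, 24, 35, 7, 10, 1, 34, 31, 27]; 1 leaf entered; closest P10.

== RESULT ==
[0, 8, 36, 2, 17, 19, 25, 24, 35, 7, 10, 1, 34, 31, 27]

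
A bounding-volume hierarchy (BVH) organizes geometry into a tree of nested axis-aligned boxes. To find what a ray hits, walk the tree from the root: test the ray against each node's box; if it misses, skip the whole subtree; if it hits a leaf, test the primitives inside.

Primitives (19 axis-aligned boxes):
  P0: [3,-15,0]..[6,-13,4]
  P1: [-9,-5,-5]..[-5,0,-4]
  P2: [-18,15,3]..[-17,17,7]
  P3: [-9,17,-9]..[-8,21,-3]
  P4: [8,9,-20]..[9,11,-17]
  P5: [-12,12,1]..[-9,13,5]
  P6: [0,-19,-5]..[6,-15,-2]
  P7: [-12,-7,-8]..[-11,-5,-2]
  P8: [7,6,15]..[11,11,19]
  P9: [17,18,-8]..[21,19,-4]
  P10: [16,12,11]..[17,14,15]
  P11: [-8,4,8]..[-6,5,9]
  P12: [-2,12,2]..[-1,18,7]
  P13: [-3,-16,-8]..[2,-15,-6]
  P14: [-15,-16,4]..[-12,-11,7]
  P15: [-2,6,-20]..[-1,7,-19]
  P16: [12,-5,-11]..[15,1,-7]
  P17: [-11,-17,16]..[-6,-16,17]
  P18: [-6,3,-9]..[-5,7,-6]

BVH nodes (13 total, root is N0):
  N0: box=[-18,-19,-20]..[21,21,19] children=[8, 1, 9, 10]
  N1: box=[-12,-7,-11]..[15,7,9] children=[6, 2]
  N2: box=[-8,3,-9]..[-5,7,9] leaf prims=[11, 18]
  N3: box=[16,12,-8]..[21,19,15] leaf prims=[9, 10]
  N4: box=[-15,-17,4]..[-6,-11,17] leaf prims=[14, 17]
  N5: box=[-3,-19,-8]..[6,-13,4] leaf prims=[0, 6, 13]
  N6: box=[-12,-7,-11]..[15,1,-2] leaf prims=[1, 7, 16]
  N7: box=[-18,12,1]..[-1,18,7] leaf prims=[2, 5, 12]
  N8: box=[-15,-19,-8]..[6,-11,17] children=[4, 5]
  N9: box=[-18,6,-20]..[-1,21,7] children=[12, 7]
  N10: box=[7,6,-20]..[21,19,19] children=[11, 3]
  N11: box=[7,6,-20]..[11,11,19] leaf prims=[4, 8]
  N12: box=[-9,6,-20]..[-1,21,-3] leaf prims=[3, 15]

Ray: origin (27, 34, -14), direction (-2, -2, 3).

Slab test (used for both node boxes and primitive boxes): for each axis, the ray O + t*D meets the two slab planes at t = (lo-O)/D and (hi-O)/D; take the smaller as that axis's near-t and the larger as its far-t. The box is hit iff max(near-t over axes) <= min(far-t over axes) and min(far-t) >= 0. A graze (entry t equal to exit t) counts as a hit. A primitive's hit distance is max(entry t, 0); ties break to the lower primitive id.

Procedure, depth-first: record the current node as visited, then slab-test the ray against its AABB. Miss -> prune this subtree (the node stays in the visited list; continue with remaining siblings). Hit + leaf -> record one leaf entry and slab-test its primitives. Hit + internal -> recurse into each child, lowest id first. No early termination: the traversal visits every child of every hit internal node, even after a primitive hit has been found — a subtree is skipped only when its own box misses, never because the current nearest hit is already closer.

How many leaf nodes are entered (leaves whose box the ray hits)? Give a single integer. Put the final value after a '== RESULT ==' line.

Traverse from the root:
N0 x:[3,45/2] y:[13/2,53/2] z:[-2,11] -> hit [13/2,11], descend [1, 8, 9, 10]
  N1 x:[6,39/2] y:[27/2,41/2] z:[1,23/3] -> miss, prune
  N8 x:[21/2,21] y:[45/2,53/2] z:[2,31/3] -> miss, prune
  N9 x:[14,45/2] y:[13/2,14] z:[-2,7] -> miss, prune
  N10 x:[3,10] y:[15/2,14] z:[-2,11] -> hit [15/2,10], descend [3, 11]
    N3 x:[3,11/2] y:[15/2,11] z:[2,29/3] -> miss, prune
    N11 x:[8,10] y:[23/2,14] z:[-2,11] -> miss, prune

7 AABB tests over nodes [0, 1, 8, 9, 10, 3, 11]; 0 leaves entered; closest miss.

== RESULT ==
0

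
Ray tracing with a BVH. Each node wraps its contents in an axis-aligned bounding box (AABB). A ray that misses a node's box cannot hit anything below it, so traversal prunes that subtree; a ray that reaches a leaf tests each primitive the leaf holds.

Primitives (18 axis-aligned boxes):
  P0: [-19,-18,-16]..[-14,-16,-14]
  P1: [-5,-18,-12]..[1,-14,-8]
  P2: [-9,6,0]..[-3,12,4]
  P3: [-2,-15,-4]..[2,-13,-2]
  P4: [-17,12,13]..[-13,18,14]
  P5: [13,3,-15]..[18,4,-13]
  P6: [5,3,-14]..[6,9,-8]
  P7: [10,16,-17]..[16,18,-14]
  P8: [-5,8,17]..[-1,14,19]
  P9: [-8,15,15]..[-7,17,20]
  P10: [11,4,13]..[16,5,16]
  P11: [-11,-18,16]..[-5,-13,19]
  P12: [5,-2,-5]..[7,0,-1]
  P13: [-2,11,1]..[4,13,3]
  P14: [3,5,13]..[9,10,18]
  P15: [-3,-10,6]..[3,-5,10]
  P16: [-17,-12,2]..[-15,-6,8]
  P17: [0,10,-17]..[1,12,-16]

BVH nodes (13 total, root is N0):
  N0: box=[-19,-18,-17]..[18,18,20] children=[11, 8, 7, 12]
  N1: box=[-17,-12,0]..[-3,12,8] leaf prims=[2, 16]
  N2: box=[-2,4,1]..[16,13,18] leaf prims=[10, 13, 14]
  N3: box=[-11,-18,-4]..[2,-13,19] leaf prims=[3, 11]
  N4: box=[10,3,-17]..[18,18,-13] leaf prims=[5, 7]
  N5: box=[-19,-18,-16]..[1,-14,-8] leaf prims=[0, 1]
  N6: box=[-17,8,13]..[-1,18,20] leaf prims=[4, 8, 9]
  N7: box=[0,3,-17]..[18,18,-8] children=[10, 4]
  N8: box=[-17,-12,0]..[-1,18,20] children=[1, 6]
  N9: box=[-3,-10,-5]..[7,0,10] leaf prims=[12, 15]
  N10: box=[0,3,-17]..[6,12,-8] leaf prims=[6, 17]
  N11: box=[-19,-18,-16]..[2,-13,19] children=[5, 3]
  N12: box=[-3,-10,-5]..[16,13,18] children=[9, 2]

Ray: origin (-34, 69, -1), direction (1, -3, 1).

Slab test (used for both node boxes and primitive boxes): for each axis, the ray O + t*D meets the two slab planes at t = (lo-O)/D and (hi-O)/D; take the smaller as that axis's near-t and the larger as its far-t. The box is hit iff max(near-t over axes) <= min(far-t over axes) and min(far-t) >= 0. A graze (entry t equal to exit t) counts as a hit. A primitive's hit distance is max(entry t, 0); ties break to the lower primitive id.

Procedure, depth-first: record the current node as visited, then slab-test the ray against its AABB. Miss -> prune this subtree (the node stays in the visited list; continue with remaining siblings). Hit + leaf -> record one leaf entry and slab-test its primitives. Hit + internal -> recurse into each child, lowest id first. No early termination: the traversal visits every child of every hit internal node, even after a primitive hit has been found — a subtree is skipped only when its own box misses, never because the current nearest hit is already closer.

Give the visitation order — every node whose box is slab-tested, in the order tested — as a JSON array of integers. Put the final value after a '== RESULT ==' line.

Trace the traversal:
N0 x:[15,52] y:[17,29] z:[-16,21] -> hit [17,21], descend [7, 8, 11, 12]
  N7 x:[34,52] y:[17,22] z:[-16,-7] -> miss, prune
  N8 x:[17,33] y:[17,27] z:[1,21] -> hit [17,21], descend [1, 6]
    N1 x:[17,31] y:[19,27] z:[1,9] -> miss, prune
    N6 x:[17,33] y:[17,61/3] z:[14,21] -> hit [17,61/3] leaf, test {P4(miss), P8(miss), P9(miss)}
  N11 x:[15,36] y:[82/3,29] z:[-15,20] -> miss, prune
  N12 x:[31,50] y:[56/3,79/3] z:[-4,19] -> miss, prune

order=[0, 7, 8, 1, 6, 11, 12]  |boxes|=7  |leaves|=1  hit=miss

== RESULT ==
[0, 7, 8, 1, 6, 11, 12]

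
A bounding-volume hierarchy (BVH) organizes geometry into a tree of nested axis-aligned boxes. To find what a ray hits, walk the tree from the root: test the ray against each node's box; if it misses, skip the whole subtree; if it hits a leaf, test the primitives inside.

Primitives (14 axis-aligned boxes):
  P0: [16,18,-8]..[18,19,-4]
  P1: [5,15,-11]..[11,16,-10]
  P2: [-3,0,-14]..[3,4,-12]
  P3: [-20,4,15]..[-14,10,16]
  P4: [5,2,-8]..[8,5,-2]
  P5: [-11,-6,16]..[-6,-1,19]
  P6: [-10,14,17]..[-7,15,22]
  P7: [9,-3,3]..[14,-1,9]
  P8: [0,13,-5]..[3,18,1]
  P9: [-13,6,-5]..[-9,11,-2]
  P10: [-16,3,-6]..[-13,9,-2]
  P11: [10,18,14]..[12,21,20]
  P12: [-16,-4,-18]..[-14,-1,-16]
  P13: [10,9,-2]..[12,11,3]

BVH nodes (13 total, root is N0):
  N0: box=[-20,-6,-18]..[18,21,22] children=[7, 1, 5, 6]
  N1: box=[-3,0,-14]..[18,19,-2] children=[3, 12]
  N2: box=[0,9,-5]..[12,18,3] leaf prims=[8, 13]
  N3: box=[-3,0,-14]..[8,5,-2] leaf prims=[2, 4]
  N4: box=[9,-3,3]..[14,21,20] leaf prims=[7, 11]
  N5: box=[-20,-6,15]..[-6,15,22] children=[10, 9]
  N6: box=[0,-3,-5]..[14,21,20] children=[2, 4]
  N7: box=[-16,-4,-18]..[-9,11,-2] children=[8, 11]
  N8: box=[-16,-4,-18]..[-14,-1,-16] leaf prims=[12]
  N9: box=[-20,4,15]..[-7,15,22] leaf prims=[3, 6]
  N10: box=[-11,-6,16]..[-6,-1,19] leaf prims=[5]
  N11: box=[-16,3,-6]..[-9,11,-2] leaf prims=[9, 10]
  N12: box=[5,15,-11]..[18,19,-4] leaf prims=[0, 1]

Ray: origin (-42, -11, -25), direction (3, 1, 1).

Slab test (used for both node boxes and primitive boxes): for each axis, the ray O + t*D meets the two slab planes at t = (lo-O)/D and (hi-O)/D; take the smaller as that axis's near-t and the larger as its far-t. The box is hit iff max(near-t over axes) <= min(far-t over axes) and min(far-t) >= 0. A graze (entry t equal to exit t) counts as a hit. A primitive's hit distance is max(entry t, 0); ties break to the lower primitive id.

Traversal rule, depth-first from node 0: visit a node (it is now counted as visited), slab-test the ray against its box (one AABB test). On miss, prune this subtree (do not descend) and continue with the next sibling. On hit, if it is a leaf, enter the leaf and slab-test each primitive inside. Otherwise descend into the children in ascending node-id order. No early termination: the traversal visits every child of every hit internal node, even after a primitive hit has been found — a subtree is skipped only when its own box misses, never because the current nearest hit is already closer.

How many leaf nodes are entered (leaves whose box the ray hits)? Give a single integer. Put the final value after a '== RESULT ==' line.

Trace the traversal:
N0 x:[22/3,20] y:[5,32] z:[7,47] -> hit [22/3,20], descend [1, 5, 6, 7]
  N1 x:[13,20] y:[11,30] z:[11,23] -> hit [13,20], descend [3, 12]
    N3 x:[13,50/3] y:[11,16] z:[11,23] -> hit [13,16] leaf, test {P2@t=13, P4(miss)}
    N12 x:[47/3,20] y:[26,30] z:[14,21] -> miss, prune
  N5 x:[22/3,12] y:[5,26] z:[40,47] -> miss, prune
  N6 x:[14,56/3] y:[8,32] z:[20,45] -> miss, prune
  N7 x:[26/3,11] y:[7,22] z:[7,23] -> hit [26/3,11], descend [8, 11]
    N8 x:[26/3,28/3] y:[7,10] z:[7,9] -> hit [26/3,9] leaf, test {P12@t=26/3}
    N11 x:[26/3,11] y:[14,22] z:[19,23] -> miss, prune

Visited [0, 1, 3, 12, 5, 6, 7, 8, 11]. Tests: 9 box, 2 leaf. Nearest: P12.

== RESULT ==
2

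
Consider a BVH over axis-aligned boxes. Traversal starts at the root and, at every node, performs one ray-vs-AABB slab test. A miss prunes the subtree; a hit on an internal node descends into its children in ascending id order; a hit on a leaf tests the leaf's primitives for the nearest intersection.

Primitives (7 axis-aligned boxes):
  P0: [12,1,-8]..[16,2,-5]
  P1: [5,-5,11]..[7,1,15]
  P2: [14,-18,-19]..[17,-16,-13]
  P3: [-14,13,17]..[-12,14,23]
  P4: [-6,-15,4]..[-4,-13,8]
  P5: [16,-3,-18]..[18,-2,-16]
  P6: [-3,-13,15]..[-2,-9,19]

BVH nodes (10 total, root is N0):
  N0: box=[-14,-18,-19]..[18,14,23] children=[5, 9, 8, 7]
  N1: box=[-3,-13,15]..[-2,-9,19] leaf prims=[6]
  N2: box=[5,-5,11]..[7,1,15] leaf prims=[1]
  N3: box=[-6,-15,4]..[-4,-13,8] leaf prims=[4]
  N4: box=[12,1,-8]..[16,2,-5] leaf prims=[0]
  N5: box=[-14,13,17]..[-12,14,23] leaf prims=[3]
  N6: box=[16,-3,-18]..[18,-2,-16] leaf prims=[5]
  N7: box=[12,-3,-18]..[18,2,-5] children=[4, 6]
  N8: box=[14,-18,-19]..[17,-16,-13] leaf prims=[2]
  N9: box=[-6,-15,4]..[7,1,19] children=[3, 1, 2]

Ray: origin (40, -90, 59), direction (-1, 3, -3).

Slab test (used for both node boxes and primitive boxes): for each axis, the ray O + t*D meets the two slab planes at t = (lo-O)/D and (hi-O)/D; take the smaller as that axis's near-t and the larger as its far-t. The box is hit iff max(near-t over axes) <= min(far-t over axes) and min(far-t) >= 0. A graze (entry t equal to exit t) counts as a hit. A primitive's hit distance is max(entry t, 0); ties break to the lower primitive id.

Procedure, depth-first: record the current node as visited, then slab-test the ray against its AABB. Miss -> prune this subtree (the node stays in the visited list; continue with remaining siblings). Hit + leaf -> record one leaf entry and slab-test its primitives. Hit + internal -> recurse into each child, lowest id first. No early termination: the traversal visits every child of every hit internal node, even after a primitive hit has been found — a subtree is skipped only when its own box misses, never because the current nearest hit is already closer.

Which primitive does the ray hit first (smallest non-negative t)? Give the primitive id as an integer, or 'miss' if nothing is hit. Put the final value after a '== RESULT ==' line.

Traverse from the root:
N0 x:[22,54] y:[24,104/3] z:[12,26] -> hit [24,26], descend [5, 7, 8, 9]
  N5 x:[52,54] y:[103/3,104/3] z:[12,14] -> miss, prune
  N7 x:[22,28] y:[29,92/3] z:[64/3,77/3] -> miss, prune
  N8 x:[23,26] y:[24,74/3] z:[24,26] -> hit [24,74/3] leaf, test {P2@t=24}
  N9 x:[33,46] y:[25,91/3] z:[40/3,55/3] -> miss, prune

Visited [0, 5, 7, 8, 9]. Tests: 5 box, 1 leaf. Nearest: P2.

== RESULT ==
2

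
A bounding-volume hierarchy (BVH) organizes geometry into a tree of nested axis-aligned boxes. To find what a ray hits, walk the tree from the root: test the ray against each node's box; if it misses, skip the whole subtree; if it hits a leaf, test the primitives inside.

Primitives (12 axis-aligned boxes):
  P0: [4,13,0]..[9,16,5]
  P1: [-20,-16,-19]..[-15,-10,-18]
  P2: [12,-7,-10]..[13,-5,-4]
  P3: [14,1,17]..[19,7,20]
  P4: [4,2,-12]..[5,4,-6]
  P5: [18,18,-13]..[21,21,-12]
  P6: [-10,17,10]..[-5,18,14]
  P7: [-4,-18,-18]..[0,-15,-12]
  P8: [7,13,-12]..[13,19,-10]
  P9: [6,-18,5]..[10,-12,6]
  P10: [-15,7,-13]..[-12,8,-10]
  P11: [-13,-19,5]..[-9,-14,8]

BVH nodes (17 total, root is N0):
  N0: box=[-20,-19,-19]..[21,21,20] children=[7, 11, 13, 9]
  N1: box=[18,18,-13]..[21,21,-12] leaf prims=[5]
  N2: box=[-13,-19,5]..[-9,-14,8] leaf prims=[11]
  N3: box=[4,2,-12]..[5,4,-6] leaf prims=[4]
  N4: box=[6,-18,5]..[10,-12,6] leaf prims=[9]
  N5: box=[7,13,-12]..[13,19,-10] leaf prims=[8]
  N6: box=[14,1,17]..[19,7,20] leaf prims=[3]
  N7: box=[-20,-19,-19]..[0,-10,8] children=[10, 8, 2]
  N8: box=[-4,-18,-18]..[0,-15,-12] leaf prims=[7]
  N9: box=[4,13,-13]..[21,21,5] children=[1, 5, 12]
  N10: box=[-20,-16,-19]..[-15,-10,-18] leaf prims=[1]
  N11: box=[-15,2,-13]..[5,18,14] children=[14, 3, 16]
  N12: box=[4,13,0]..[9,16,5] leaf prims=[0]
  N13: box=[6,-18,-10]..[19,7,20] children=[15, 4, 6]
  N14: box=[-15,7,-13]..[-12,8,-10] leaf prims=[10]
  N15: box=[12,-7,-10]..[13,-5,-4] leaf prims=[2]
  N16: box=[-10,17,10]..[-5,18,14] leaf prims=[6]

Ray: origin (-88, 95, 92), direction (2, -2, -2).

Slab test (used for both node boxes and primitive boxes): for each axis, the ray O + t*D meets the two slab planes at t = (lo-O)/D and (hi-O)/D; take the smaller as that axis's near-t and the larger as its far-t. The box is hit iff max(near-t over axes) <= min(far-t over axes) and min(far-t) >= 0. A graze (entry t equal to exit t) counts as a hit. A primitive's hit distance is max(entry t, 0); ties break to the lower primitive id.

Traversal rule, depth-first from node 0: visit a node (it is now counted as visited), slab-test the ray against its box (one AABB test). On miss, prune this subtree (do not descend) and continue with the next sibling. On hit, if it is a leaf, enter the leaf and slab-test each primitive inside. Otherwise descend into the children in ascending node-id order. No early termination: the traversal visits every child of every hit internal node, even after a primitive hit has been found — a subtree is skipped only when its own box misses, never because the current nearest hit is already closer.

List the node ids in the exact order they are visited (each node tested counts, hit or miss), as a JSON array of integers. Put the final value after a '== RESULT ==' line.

Walk:
N0 x:[34,109/2] y:[37,57] z:[36,111/2] -> hit [37,109/2], descend [7, 9, 11, 13]
  N7 x:[34,44] y:[105/2,57] z:[42,111/2] -> miss, prune
  N9 x:[46,109/2] y:[37,41] z:[87/2,105/2] -> miss, prune
  N11 x:[73/2,93/2] y:[77/2,93/2] z:[39,105/2] -> hit [39,93/2], descend [3, 14, 16]
    N3 x:[46,93/2] y:[91/2,93/2] z:[49,52] -> miss, prune
    N14 x:[73/2,38] y:[87/2,44] z:[51,105/2] -> miss, prune
    N16 x:[39,83/2] y:[77/2,39] z:[39,41] -> hit [39,39] leaf, test {P6@t=39}
  N13 x:[47,107/2] y:[44,113/2] z:[36,51] -> hit [47,51], descend [4, 6, 15]
    N4 x:[47,49] y:[107/2,113/2] z:[43,87/2] -> miss, prune
    N6 x:[51,107/2] y:[44,47] z:[36,75/2] -> miss, prune
    N15 x:[50,101/2] y:[50,51] z:[48,51] -> hit [50,101/2] leaf, test {P2@t=50}

order=[0, 7, 9, 11, 3, 14, 16, 13, 4, 6, 15]  |boxes|=11  |leaves|=2  hit=P6

== RESULT ==
[0, 7, 9, 11, 3, 14, 16, 13, 4, 6, 15]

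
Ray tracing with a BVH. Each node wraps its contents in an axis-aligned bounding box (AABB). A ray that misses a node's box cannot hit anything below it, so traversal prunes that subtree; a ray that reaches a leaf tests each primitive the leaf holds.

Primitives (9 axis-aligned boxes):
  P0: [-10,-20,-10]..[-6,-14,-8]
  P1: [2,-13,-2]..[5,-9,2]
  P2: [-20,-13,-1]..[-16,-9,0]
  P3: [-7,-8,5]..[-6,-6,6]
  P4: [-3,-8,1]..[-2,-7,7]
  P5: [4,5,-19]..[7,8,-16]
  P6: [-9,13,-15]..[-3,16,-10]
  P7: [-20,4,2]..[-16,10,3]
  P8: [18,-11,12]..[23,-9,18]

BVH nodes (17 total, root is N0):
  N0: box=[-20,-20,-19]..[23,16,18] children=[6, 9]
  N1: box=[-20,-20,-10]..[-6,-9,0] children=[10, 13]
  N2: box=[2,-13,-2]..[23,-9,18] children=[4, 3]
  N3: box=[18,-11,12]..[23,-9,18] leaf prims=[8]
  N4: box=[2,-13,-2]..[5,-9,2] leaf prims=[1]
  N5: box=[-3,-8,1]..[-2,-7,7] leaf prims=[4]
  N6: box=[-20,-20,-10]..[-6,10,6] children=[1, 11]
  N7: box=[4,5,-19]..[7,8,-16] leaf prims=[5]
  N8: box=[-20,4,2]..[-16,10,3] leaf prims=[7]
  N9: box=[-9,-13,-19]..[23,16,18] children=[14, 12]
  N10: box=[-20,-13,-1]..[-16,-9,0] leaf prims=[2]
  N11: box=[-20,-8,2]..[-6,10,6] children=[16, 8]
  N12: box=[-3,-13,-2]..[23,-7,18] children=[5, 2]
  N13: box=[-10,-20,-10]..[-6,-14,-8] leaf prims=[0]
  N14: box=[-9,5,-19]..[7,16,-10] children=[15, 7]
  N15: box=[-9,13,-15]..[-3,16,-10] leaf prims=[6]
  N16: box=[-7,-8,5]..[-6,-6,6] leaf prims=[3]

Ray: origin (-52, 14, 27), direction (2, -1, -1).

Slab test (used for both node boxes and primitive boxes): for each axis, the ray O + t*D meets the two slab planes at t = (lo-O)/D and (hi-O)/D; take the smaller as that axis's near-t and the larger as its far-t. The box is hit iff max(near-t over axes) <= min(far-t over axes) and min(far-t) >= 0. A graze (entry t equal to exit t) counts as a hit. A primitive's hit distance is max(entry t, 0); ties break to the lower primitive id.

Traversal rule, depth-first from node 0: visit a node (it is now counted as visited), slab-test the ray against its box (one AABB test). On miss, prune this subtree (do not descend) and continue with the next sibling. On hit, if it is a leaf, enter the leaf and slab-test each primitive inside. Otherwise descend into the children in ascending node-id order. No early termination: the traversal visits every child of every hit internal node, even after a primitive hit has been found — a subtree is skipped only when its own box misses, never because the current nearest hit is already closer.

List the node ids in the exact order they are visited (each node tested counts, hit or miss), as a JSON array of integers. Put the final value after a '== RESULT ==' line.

Traverse from the root:
N0 x:[16,75/2] y:[-2,34] z:[9,46] -> hit [16,34], descend [6, 9]
  N6 x:[16,23] y:[4,34] z:[21,37] -> hit [21,23], descend [1, 11]
    N1 x:[16,23] y:[23,34] z:[27,37] -> miss, prune
    N11 x:[16,23] y:[4,22] z:[21,25] -> hit [21,22], descend [8, 16]
      N8 x:[16,18] y:[4,10] z:[24,25] -> miss, prune
      N16 x:[45/2,23] y:[20,22] z:[21,22] -> miss, prune
  N9 x:[43/2,75/2] y:[-2,27] z:[9,46] -> hit [43/2,27], descend [12, 14]
    N12 x:[49/2,75/2] y:[21,27] z:[9,29] -> hit [49/2,27], descend [2, 5]
      N2 x:[27,75/2] y:[23,27] z:[9,29] -> hit [27,27], descend [3, 4]
        N3 x:[35,75/2] y:[23,25] z:[9,15] -> miss, prune
        N4 x:[27,57/2] y:[23,27] z:[25,29] -> hit [27,27] leaf, test {P1@t=27}
      N5 x:[49/2,25] y:[21,22] z:[20,26] -> miss, prune
    N14 x:[43/2,59/2] y:[-2,9] z:[37,46] -> miss, prune

Visited [0, 6, 1, 11, 8, 16, 9, 12, 2, 3, 4, 5, 14]. Tests: 13 box, 1 leaf. Nearest: P1.

== RESULT ==
[0, 6, 1, 11, 8, 16, 9, 12, 2, 3, 4, 5, 14]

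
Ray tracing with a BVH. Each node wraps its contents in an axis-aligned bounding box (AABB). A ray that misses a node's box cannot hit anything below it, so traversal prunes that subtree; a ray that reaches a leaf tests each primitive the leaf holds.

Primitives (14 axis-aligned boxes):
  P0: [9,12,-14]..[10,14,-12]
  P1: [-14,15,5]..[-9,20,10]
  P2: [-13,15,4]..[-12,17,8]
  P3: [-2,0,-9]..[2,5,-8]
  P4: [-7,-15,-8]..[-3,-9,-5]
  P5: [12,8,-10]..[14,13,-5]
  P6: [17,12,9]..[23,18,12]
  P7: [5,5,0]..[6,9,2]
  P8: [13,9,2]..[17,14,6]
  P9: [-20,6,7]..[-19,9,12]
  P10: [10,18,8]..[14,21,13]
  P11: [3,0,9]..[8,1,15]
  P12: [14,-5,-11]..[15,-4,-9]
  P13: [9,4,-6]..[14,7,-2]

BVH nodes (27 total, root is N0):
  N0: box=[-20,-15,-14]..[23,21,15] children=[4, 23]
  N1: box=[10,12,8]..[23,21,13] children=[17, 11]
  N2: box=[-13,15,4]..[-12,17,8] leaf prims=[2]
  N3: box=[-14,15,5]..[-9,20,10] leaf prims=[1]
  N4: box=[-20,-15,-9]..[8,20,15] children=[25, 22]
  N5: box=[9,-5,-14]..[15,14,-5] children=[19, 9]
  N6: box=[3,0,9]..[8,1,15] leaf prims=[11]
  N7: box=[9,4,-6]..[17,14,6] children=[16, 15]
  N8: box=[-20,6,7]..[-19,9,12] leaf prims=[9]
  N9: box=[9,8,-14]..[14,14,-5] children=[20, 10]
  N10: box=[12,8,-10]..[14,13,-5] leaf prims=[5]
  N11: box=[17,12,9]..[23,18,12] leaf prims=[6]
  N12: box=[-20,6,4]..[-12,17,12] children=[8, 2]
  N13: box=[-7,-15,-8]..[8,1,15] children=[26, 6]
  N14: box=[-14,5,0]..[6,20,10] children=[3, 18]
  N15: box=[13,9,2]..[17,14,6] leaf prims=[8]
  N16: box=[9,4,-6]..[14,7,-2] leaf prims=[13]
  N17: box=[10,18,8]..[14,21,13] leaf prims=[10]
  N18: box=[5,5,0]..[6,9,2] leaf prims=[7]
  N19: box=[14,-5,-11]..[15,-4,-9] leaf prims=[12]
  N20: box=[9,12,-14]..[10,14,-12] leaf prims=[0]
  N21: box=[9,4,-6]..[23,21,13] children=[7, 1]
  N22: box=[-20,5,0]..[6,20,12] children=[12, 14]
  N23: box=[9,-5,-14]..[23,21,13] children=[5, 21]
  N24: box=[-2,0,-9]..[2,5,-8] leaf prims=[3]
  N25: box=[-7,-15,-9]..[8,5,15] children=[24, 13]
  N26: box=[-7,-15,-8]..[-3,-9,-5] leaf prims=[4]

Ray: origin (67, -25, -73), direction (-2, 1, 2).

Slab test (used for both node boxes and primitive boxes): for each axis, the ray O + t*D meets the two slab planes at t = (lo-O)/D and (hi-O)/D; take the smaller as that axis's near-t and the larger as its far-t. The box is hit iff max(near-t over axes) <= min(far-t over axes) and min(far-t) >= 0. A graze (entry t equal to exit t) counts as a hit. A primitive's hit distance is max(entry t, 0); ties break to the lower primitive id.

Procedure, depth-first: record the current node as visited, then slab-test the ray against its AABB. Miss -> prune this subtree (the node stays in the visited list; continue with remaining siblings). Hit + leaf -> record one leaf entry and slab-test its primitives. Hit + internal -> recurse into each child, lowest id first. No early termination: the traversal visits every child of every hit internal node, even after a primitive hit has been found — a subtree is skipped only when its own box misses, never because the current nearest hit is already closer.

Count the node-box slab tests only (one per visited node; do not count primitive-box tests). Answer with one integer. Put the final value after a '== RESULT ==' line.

Trace the traversal:
N0 x:[22,87/2] y:[10,46] z:[59/2,44] -> hit [59/2,87/2], descend [4, 23]
  N4 x:[59/2,87/2] y:[10,45] z:[32,44] -> hit [32,87/2], descend [22, 25]
    N22 x:[61/2,87/2] y:[30,45] z:[73/2,85/2] -> hit [73/2,85/2], descend [12, 14]
      N12 x:[79/2,87/2] y:[31,42] z:[77/2,85/2] -> hit [79/2,42], descend [2, 8]
        N2 x:[79/2,40] y:[40,42] z:[77/2,81/2] -> hit [40,40] leaf, test {P2@t=40}
        N8 x:[43,87/2] y:[31,34] z:[40,85/2] -> miss, prune
      N14 x:[61/2,81/2] y:[30,45] z:[73/2,83/2] -> hit [73/2,81/2], descend [3, 18]
        N3 x:[38,81/2] y:[40,45] z:[39,83/2] -> hit [40,81/2] leaf, test {P1@t=40}
        N18 x:[61/2,31] y:[30,34] z:[73/2,75/2] -> miss, prune
    N25 x:[59/2,37] y:[10,30] z:[32,44] -> miss, prune
  N23 x:[22,29] y:[20,46] z:[59/2,43] -> miss, prune

11 AABB tests over nodes [0, 4, 22, 12, 2, 8, 14, 3, 18, 25, 23]; 2 leaves entered; closest P1.

== RESULT ==
11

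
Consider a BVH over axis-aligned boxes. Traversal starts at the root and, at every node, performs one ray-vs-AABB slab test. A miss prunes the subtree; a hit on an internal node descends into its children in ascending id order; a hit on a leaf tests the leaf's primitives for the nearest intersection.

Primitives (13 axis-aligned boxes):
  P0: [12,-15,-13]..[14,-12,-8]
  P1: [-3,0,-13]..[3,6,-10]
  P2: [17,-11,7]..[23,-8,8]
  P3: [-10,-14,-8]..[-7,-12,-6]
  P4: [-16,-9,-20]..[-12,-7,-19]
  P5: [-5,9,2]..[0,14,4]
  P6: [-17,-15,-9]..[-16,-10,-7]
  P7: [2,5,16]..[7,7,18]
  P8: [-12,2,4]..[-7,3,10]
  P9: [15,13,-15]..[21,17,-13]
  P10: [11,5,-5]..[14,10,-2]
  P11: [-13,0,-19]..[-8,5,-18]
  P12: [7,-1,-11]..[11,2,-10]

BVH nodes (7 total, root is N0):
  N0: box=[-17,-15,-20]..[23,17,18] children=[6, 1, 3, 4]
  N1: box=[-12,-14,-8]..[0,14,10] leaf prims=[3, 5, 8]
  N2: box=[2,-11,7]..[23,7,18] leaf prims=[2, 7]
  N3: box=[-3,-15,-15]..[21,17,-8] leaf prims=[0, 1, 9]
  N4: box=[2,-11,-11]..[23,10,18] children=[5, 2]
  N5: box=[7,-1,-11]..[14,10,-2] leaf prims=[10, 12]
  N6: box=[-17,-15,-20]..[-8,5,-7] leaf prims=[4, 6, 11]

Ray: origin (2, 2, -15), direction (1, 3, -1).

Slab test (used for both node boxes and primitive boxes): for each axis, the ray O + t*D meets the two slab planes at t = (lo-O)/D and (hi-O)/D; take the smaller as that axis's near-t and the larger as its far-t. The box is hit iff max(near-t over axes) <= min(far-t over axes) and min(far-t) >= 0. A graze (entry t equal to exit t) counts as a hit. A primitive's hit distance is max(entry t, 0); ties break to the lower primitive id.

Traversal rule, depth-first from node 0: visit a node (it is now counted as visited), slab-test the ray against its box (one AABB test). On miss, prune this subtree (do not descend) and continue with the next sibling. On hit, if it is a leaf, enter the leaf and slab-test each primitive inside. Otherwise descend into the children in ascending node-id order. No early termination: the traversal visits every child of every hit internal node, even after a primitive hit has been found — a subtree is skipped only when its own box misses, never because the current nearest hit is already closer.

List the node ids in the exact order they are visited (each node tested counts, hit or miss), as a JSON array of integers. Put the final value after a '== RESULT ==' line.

Trace the traversal:
N0 x:[-19,21] y:[-17/3,5] z:[-33,5] -> hit [-17/3,5], descend [1, 3, 4, 6]
  N1 x:[-14,-2] y:[-16/3,4] z:[-25,-7] -> miss, prune
  N3 x:[-5,19] y:[-17/3,5] z:[-7,0] -> hit [-5,0] leaf, test {P0(miss), P1(miss), P9(miss)}
  N4 x:[0,21] y:[-13/3,8/3] z:[-33,-4] -> miss, prune
  N6 x:[-19,-10] y:[-17/3,1] z:[-8,5] -> miss, prune

Summary -> nodes [0, 1, 3, 4, 6]; box-tests=5; leaf-entries=1; first=miss

== RESULT ==
[0, 1, 3, 4, 6]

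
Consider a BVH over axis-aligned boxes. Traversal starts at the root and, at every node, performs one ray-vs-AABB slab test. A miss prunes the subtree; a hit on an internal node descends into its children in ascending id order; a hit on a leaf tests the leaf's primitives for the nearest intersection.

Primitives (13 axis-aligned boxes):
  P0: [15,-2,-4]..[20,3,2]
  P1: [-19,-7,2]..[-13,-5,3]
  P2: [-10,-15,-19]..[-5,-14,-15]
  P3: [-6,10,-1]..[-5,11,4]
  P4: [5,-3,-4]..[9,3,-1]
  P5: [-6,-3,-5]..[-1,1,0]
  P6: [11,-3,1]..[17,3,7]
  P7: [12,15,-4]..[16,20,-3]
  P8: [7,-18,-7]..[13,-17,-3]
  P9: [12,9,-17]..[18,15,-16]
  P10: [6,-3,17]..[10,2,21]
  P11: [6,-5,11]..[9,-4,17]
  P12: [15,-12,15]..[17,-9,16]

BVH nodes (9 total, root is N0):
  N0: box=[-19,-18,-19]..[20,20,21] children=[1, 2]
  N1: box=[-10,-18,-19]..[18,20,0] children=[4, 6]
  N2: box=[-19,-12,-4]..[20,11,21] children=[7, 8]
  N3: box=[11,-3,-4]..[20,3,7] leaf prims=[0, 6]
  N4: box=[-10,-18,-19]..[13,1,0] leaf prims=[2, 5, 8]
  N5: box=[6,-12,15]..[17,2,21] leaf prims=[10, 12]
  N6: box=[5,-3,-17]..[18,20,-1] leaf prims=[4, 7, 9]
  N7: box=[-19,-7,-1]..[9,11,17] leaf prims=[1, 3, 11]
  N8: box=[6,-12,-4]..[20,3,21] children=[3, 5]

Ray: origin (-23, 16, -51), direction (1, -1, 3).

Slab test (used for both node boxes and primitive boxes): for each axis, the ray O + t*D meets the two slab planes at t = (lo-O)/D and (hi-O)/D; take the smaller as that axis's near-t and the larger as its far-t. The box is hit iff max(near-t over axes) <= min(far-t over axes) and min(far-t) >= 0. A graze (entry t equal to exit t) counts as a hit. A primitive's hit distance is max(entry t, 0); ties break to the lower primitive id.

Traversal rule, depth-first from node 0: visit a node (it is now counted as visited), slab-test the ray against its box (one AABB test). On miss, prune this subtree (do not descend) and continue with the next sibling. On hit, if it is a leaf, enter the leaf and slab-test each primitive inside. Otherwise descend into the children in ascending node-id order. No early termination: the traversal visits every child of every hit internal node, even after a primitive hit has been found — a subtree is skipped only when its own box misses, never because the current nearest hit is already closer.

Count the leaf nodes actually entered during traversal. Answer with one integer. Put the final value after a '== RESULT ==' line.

Traverse from the root:
N0 x:[4,43] y:[-4,34] z:[32/3,24] -> hit [32/3,24], descend [1, 2]
  N1 x:[13,41] y:[-4,34] z:[32/3,17] -> hit [13,17], descend [4, 6]
    N4 x:[13,36] y:[15,34] z:[32/3,17] -> hit [15,17] leaf, test {P2(miss), P5@t=17, P8(miss)}
    N6 x:[28,41] y:[-4,19] z:[34/3,50/3] -> miss, prune
  N2 x:[4,43] y:[5,28] z:[47/3,24] -> hit [47/3,24], descend [7, 8]
    N7 x:[4,32] y:[5,23] z:[50/3,68/3] -> hit [50/3,68/3] leaf, test {P1(miss), P3(miss), P11(miss)}
    N8 x:[29,43] y:[13,28] z:[47/3,24] -> miss, prune

Visited [0, 1, 4, 6, 2, 7, 8]. Tests: 7 box, 2 leaf. Nearest: P5.

== RESULT ==
2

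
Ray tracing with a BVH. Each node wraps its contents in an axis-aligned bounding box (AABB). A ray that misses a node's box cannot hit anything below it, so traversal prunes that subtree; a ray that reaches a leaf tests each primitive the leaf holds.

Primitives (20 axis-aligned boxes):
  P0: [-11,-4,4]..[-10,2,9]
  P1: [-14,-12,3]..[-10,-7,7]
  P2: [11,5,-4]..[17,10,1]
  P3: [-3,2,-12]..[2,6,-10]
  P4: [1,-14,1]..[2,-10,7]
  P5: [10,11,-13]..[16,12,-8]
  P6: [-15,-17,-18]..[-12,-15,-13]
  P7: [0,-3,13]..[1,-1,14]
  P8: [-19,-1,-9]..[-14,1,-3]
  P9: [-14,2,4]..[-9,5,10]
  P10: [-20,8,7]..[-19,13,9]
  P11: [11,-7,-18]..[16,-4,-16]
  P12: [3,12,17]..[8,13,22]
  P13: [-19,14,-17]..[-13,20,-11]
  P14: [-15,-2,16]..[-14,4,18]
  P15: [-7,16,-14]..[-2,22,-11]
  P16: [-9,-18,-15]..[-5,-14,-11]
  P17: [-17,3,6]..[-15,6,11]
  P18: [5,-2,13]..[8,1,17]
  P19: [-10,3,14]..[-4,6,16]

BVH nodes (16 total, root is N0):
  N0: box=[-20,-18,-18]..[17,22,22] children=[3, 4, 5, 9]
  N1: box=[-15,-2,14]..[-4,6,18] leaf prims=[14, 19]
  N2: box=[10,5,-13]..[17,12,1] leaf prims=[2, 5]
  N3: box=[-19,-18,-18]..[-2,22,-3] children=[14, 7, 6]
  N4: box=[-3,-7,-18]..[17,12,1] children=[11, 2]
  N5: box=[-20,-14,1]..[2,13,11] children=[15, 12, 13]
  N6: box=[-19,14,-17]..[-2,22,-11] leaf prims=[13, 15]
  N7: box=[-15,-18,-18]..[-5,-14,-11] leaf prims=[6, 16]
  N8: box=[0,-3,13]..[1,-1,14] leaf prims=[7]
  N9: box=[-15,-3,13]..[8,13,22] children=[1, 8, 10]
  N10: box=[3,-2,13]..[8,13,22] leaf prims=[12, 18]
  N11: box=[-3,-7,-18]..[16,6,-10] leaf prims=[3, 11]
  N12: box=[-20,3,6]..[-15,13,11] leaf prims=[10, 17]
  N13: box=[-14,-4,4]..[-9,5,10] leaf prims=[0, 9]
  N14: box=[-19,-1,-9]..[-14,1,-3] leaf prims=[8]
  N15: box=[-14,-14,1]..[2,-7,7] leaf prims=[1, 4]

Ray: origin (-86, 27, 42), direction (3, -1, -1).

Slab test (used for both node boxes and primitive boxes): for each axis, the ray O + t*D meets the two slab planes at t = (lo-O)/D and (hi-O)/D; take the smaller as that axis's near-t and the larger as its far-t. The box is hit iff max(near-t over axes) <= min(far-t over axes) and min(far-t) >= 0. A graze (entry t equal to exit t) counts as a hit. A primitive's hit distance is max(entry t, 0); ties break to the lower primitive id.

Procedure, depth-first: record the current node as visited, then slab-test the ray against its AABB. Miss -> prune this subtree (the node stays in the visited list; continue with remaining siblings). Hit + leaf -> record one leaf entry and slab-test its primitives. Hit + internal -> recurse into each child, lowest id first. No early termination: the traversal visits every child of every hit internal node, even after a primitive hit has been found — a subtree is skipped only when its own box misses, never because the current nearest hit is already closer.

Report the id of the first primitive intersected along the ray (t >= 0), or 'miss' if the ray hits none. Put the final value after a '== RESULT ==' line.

Trace the traversal:
N0 x:[22,103/3] y:[5,45] z:[20,60] -> hit [22,103/3], descend [3, 4, 5, 9]
  N3 x:[67/3,28] y:[5,45] z:[45,60] -> miss, prune
  N4 x:[83/3,103/3] y:[15,34] z:[41,60] -> miss, prune
  N5 x:[22,88/3] y:[14,41] z:[31,41] -> miss, prune
  N9 x:[71/3,94/3] y:[14,30] z:[20,29] -> hit [71/3,29], descend [1, 8, 10]
    N1 x:[71/3,82/3] y:[21,29] z:[24,28] -> hit [24,82/3] leaf, test {P14@t=24, P19(miss)}
    N8 x:[86/3,29] y:[28,30] z:[28,29] -> hit [86/3,29] leaf, test {P7@t=86/3}
    N10 x:[89/3,94/3] y:[14,29] z:[20,29] -> miss, prune

Visited [0, 3, 4, 5, 9, 1, 8, 10]. Tests: 8 box, 2 leaf. Nearest: P14.

== RESULT ==
14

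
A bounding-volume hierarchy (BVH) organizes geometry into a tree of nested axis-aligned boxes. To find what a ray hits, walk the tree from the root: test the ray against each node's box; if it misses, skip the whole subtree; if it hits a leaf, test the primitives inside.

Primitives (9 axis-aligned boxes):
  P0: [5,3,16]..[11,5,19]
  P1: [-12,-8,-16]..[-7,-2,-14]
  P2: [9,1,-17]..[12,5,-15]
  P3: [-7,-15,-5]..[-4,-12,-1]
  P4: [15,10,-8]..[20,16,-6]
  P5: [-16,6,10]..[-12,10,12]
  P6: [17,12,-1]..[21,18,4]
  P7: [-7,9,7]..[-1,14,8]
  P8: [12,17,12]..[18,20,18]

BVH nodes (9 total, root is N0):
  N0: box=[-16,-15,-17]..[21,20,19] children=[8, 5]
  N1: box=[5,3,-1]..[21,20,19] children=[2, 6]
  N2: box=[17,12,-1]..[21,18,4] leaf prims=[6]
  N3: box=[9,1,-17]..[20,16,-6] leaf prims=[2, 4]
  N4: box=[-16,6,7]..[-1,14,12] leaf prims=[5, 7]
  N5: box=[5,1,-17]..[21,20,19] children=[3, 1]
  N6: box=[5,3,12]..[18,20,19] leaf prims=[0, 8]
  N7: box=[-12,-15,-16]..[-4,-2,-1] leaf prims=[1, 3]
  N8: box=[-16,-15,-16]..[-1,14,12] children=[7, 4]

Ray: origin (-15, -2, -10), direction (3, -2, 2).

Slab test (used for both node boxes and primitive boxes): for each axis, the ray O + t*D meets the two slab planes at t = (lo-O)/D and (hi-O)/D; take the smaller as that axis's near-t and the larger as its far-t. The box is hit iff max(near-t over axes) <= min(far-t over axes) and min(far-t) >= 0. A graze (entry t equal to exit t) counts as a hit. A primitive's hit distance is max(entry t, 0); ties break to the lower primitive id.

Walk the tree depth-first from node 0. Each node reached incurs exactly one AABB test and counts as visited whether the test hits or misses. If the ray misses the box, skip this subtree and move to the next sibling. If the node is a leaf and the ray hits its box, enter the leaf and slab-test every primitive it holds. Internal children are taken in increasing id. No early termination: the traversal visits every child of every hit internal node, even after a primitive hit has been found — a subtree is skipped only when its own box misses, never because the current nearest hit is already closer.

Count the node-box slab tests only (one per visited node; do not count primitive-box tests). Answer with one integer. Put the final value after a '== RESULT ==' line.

Walk:
N0 x:[-1/3,12] y:[-11,13/2] z:[-7/2,29/2] -> hit [-1/3,13/2], descend [5, 8]
  N5 x:[20/3,12] y:[-11,-3/2] z:[-7/2,29/2] -> miss, prune
  N8 x:[-1/3,14/3] y:[-8,13/2] z:[-3,11] -> hit [-1/3,14/3], descend [4, 7]
    N4 x:[-1/3,14/3] y:[-8,-4] z:[17/2,11] -> miss, prune
    N7 x:[1,11/3] y:[0,13/2] z:[-3,9/2] -> hit [1,11/3] leaf, test {P1(miss), P3(miss)}

order=[0, 5, 8, 4, 7]  |boxes|=5  |leaves|=1  hit=miss

== RESULT ==
5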